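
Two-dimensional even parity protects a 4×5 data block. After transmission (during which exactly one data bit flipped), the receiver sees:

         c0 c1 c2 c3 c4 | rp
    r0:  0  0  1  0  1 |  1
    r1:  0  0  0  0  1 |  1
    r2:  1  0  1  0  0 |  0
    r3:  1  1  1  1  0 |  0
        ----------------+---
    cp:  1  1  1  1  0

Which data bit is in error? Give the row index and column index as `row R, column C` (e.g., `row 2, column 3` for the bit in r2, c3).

Recompute each row's even parity and compare to rp:
  r0: data parity 0, sent rp 1 → mismatch
  r1: data parity 1, sent rp 1 → ok
  r2: data parity 0, sent rp 0 → ok
  r3: data parity 0, sent rp 0 → ok
Recompute each column's even parity and compare to cp:
  c0: data parity 0, sent cp 1 → mismatch
  c1: data parity 1, sent cp 1 → ok
  c2: data parity 1, sent cp 1 → ok
  c3: data parity 1, sent cp 1 → ok
  c4: data parity 0, sent cp 0 → ok
Exactly one row (r0) and one column (c0) fail → the flipped bit is at their intersection.

row 0, column 0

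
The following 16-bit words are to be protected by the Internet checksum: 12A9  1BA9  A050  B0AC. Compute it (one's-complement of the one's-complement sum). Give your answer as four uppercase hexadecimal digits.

One's-complement addition (fold any carry out of bit 15 back into bit 0):
  0x12A9 + 0x1BA9 = 0x02E52
  0x2E52 + 0xA050 = 0x0CEA2
  0xCEA2 + 0xB0AC = 0x17F4E → wrap carry → 0x7F4F
One's-complement sum = 0x7F4F.
Checksum = ~0x7F4F & 0xFFFF = 0x80B0.

80B0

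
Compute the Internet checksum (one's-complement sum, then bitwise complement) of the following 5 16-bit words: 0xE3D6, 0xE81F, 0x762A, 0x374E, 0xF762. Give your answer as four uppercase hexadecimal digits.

8F2D

One's-complement addition (fold any carry out of bit 15 back into bit 0):
  0xE3D6 + 0xE81F = 0x1CBF5 → wrap carry → 0xCBF6
  0xCBF6 + 0x762A = 0x14220 → wrap carry → 0x4221
  0x4221 + 0x374E = 0x0796F
  0x796F + 0xF762 = 0x170D1 → wrap carry → 0x70D2
One's-complement sum = 0x70D2.
Checksum = ~0x70D2 & 0xFFFF = 0x8F2D.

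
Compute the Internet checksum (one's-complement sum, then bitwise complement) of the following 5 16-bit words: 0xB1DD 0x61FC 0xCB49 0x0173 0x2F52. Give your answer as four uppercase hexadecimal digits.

One's-complement addition (fold any carry out of bit 15 back into bit 0):
  0xB1DD + 0x61FC = 0x113D9 → wrap carry → 0x13DA
  0x13DA + 0xCB49 = 0x0DF23
  0xDF23 + 0x0173 = 0x0E096
  0xE096 + 0x2F52 = 0x10FE8 → wrap carry → 0x0FE9
One's-complement sum = 0x0FE9.
Checksum = ~0x0FE9 & 0xFFFF = 0xF016.

F016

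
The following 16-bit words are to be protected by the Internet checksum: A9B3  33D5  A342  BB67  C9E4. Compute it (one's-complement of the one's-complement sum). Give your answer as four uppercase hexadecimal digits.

F9E7

One's-complement addition (fold any carry out of bit 15 back into bit 0):
  0xA9B3 + 0x33D5 = 0x0DD88
  0xDD88 + 0xA342 = 0x180CA → wrap carry → 0x80CB
  0x80CB + 0xBB67 = 0x13C32 → wrap carry → 0x3C33
  0x3C33 + 0xC9E4 = 0x10617 → wrap carry → 0x0618
One's-complement sum = 0x0618.
Checksum = ~0x0618 & 0xFFFF = 0xF9E7.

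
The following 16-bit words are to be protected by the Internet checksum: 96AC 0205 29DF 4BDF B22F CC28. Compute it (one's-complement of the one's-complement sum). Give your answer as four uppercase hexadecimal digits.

7337

One's-complement addition (fold any carry out of bit 15 back into bit 0):
  0x96AC + 0x0205 = 0x098B1
  0x98B1 + 0x29DF = 0x0C290
  0xC290 + 0x4BDF = 0x10E6F → wrap carry → 0x0E70
  0x0E70 + 0xB22F = 0x0C09F
  0xC09F + 0xCC28 = 0x18CC7 → wrap carry → 0x8CC8
One's-complement sum = 0x8CC8.
Checksum = ~0x8CC8 & 0xFFFF = 0x7337.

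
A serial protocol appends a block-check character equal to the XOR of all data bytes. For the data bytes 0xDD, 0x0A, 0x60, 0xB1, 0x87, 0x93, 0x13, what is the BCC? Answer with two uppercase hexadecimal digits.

01

XOR the bytes together:
  start with 0xDD
  0xDD ⊕ 0x0A = 0xD7
  0xD7 ⊕ 0x60 = 0xB7
  0xB7 ⊕ 0xB1 = 0x06
  0x06 ⊕ 0x87 = 0x81
  0x81 ⊕ 0x93 = 0x12
  0x12 ⊕ 0x13 = 0x01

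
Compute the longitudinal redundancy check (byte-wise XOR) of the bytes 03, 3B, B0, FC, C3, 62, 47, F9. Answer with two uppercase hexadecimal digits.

6B

XOR the bytes together:
  start with 0x03
  0x03 ⊕ 0x3B = 0x38
  0x38 ⊕ 0xB0 = 0x88
  0x88 ⊕ 0xFC = 0x74
  0x74 ⊕ 0xC3 = 0xB7
  0xB7 ⊕ 0x62 = 0xD5
  0xD5 ⊕ 0x47 = 0x92
  0x92 ⊕ 0xF9 = 0x6B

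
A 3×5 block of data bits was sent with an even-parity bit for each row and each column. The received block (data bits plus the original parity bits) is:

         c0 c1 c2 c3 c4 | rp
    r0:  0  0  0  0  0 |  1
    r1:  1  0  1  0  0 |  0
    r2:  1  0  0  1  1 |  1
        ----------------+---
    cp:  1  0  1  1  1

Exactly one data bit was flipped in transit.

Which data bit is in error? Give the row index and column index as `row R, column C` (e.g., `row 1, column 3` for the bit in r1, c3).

row 0, column 0

Recompute each row's even parity and compare to rp:
  r0: data parity 0, sent rp 1 → mismatch
  r1: data parity 0, sent rp 0 → ok
  r2: data parity 1, sent rp 1 → ok
Recompute each column's even parity and compare to cp:
  c0: data parity 0, sent cp 1 → mismatch
  c1: data parity 0, sent cp 0 → ok
  c2: data parity 1, sent cp 1 → ok
  c3: data parity 1, sent cp 1 → ok
  c4: data parity 1, sent cp 1 → ok
Exactly one row (r0) and one column (c0) fail → the flipped bit is at their intersection.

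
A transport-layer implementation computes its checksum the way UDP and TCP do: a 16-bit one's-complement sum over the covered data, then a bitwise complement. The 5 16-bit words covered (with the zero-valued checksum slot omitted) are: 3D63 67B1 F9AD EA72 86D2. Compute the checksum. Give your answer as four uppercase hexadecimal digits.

EFF7

One's-complement addition (fold any carry out of bit 15 back into bit 0):
  0x3D63 + 0x67B1 = 0x0A514
  0xA514 + 0xF9AD = 0x19EC1 → wrap carry → 0x9EC2
  0x9EC2 + 0xEA72 = 0x18934 → wrap carry → 0x8935
  0x8935 + 0x86D2 = 0x11007 → wrap carry → 0x1008
One's-complement sum = 0x1008.
Checksum = ~0x1008 & 0xFFFF = 0xEFF7.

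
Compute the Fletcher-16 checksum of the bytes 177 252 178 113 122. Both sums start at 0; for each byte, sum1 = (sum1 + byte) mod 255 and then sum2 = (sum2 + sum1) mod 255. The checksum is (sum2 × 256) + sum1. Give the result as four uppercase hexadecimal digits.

E14D

Running sums (mod 255):
  after byte 0 (177): sum1=177, sum2=177
  after byte 1 (252): sum1=174, sum2=96
  after byte 2 (178): sum1=97, sum2=193
  after byte 3 (113): sum1=210, sum2=148
  after byte 4 (122): sum1=77, sum2=225
Checksum = sum2·256 + sum1 = 225·256 + 77 = 57677 = 0xE14D.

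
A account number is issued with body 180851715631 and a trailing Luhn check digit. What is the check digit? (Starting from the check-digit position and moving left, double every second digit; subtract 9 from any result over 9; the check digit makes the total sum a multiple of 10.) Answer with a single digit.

Partial digits right→left: 1 3 6 5 1 7 1 5 8 0 8 1
Double every second digit counting from the check-digit position (so the 1st, 3rd, 5th, ... of the partial from the right).
  doubled (with −9 where >9): 2 3 2 2 7 7 → sum 23
  kept as-is: 3 5 7 5 0 1 → sum 21
Total = 23 + 21 = 44.
Check digit = (10 − (44 mod 10)) mod 10 = 6.

6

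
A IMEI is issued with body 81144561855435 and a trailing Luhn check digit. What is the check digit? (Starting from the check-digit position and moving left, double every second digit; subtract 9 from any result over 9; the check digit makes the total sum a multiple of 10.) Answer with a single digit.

Partial digits right→left: 5 3 4 5 5 8 1 6 5 4 4 1 1 8
Double every second digit counting from the check-digit position (so the 1st, 3rd, 5th, ... of the partial from the right).
  doubled (with −9 where >9): 1 8 1 2 1 8 2 → sum 23
  kept as-is: 3 5 8 6 4 1 8 → sum 35
Total = 23 + 35 = 58.
Check digit = (10 − (58 mod 10)) mod 10 = 2.

2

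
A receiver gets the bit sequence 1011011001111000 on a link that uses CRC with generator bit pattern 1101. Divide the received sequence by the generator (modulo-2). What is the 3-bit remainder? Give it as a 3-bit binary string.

001

Modulo-2 division of 1011011001111000 by 1101:
  pos 0: 1011 XOR 1101 = 0110
  pos 1: 1100 XOR 1101 = 0001
  pos 4: 1110 XOR 1101 = 0011
  pos 6: 1101 XOR 1101 = 0000
  pos 10: 1110 XOR 1101 = 0011
  pos 12: 1100 XOR 1101 = 0001
Remainder = 001 (nonzero — an error is detected).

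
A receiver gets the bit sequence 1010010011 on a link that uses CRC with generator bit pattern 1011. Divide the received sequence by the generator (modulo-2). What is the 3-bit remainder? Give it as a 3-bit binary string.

000

Modulo-2 division of 1010010011 by 1011:
  pos 0: 1010 XOR 1011 = 0001
  pos 3: 1010 XOR 1011 = 0001
  pos 6: 1011 XOR 1011 = 0000
Remainder = 000 (zero — the frame passes the CRC check).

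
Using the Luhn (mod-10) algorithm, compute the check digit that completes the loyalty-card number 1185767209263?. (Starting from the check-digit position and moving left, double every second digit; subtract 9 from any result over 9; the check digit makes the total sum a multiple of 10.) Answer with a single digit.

Partial digits right→left: 3 6 2 9 0 2 7 6 7 5 8 1 1
Double every second digit counting from the check-digit position (so the 1st, 3rd, 5th, ... of the partial from the right).
  doubled (with −9 where >9): 6 4 0 5 5 7 2 → sum 29
  kept as-is: 6 9 2 6 5 1 → sum 29
Total = 29 + 29 = 58.
Check digit = (10 − (58 mod 10)) mod 10 = 2.

2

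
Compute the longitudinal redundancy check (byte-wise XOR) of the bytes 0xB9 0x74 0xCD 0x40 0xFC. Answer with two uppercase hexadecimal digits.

BC

XOR the bytes together:
  start with 0xB9
  0xB9 ⊕ 0x74 = 0xCD
  0xCD ⊕ 0xCD = 0x00
  0x00 ⊕ 0x40 = 0x40
  0x40 ⊕ 0xFC = 0xBC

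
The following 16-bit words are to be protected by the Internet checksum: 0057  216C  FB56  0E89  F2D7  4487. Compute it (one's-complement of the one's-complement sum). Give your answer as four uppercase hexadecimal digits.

9CFD

One's-complement addition (fold any carry out of bit 15 back into bit 0):
  0x0057 + 0x216C = 0x021C3
  0x21C3 + 0xFB56 = 0x11D19 → wrap carry → 0x1D1A
  0x1D1A + 0x0E89 = 0x02BA3
  0x2BA3 + 0xF2D7 = 0x11E7A → wrap carry → 0x1E7B
  0x1E7B + 0x4487 = 0x06302
One's-complement sum = 0x6302.
Checksum = ~0x6302 & 0xFFFF = 0x9CFD.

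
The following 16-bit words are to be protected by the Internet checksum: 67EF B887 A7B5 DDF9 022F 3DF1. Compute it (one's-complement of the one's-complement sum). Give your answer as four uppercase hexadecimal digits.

One's-complement addition (fold any carry out of bit 15 back into bit 0):
  0x67EF + 0xB887 = 0x12076 → wrap carry → 0x2077
  0x2077 + 0xA7B5 = 0x0C82C
  0xC82C + 0xDDF9 = 0x1A625 → wrap carry → 0xA626
  0xA626 + 0x022F = 0x0A855
  0xA855 + 0x3DF1 = 0x0E646
One's-complement sum = 0xE646.
Checksum = ~0xE646 & 0xFFFF = 0x19B9.

19B9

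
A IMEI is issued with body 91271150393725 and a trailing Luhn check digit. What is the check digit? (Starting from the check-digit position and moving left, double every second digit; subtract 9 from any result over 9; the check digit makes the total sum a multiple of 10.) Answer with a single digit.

1

Partial digits right→left: 5 2 7 3 9 3 0 5 1 1 7 2 1 9
Double every second digit counting from the check-digit position (so the 1st, 3rd, 5th, ... of the partial from the right).
  doubled (with −9 where >9): 1 5 9 0 2 5 2 → sum 24
  kept as-is: 2 3 3 5 1 2 9 → sum 25
Total = 24 + 25 = 49.
Check digit = (10 − (49 mod 10)) mod 10 = 1.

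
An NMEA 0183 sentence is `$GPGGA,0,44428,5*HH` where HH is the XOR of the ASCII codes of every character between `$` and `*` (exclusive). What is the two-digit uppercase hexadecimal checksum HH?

41

XOR the ASCII codes of the payload characters:
  'G' = 0x47 → acc = 0x47
  'P' = 0x50 → acc = 0x17
  'G' = 0x47 → acc = 0x50
  'G' = 0x47 → acc = 0x17
  'A' = 0x41 → acc = 0x56
  ',' = 0x2C → acc = 0x7A
  '0' = 0x30 → acc = 0x4A
  ',' = 0x2C → acc = 0x66
  '4' = 0x34 → acc = 0x52
  '4' = 0x34 → acc = 0x66
  '4' = 0x34 → acc = 0x52
  '2' = 0x32 → acc = 0x60
  '8' = 0x38 → acc = 0x58
  ',' = 0x2C → acc = 0x74
  '5' = 0x35 → acc = 0x41
Checksum = 0x41.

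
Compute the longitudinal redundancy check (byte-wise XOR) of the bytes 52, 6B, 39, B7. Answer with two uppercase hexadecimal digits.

XOR the bytes together:
  start with 0x52
  0x52 ⊕ 0x6B = 0x39
  0x39 ⊕ 0x39 = 0x00
  0x00 ⊕ 0xB7 = 0xB7

B7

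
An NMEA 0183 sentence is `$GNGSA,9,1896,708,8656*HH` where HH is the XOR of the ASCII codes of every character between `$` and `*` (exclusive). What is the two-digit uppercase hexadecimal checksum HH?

51

XOR the ASCII codes of the payload characters:
  'G' = 0x47 → acc = 0x47
  'N' = 0x4E → acc = 0x09
  'G' = 0x47 → acc = 0x4E
  'S' = 0x53 → acc = 0x1D
  'A' = 0x41 → acc = 0x5C
  ',' = 0x2C → acc = 0x70
  '9' = 0x39 → acc = 0x49
  ',' = 0x2C → acc = 0x65
  '1' = 0x31 → acc = 0x54
  '8' = 0x38 → acc = 0x6C
  '9' = 0x39 → acc = 0x55
  '6' = 0x36 → acc = 0x63
  ',' = 0x2C → acc = 0x4F
  '7' = 0x37 → acc = 0x78
  '0' = 0x30 → acc = 0x48
  '8' = 0x38 → acc = 0x70
  ',' = 0x2C → acc = 0x5C
  '8' = 0x38 → acc = 0x64
  '6' = 0x36 → acc = 0x52
  '5' = 0x35 → acc = 0x67
  '6' = 0x36 → acc = 0x51
Checksum = 0x51.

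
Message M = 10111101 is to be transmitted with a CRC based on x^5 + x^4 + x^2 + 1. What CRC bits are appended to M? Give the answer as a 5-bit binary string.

01010

Append 5 zeros: 1011110100000. Divide by 110101 (XOR where the leading bit is 1):
  pos 0: 101111 XOR 110101 = 011010
  pos 1: 110100 XOR 110101 = 000001
  pos 6: 110000 XOR 110101 = 000101
Remainder (last 5 bits) = 01010. This is the CRC / FCS.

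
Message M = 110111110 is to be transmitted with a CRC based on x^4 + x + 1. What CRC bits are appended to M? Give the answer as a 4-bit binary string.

Append 4 zeros: 1101111100000. Divide by 10011 (XOR where the leading bit is 1):
  pos 0: 11011 XOR 10011 = 01000
  pos 1: 10001 XOR 10011 = 00010
  pos 4: 10110 XOR 10011 = 00101
  pos 6: 10100 XOR 10011 = 00111
  pos 8: 11100 XOR 10011 = 01111
Remainder (last 4 bits) = 1111. This is the CRC / FCS.

1111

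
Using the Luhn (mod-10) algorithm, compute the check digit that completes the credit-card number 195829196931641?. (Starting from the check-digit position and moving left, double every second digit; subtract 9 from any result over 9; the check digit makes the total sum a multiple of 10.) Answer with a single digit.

8

Partial digits right→left: 1 4 6 1 3 9 6 9 1 9 2 8 5 9 1
Double every second digit counting from the check-digit position (so the 1st, 3rd, 5th, ... of the partial from the right).
  doubled (with −9 where >9): 2 3 6 3 2 4 1 2 → sum 23
  kept as-is: 4 1 9 9 9 8 9 → sum 49
Total = 23 + 49 = 72.
Check digit = (10 − (72 mod 10)) mod 10 = 8.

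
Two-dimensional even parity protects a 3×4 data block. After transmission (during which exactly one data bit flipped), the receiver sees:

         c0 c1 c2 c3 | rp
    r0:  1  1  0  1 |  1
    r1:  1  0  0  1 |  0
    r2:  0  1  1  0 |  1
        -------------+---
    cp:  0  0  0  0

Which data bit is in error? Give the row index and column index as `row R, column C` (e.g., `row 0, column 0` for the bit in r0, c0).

row 2, column 2

Recompute each row's even parity and compare to rp:
  r0: data parity 1, sent rp 1 → ok
  r1: data parity 0, sent rp 0 → ok
  r2: data parity 0, sent rp 1 → mismatch
Recompute each column's even parity and compare to cp:
  c0: data parity 0, sent cp 0 → ok
  c1: data parity 0, sent cp 0 → ok
  c2: data parity 1, sent cp 0 → mismatch
  c3: data parity 0, sent cp 0 → ok
Exactly one row (r2) and one column (c2) fail → the flipped bit is at their intersection.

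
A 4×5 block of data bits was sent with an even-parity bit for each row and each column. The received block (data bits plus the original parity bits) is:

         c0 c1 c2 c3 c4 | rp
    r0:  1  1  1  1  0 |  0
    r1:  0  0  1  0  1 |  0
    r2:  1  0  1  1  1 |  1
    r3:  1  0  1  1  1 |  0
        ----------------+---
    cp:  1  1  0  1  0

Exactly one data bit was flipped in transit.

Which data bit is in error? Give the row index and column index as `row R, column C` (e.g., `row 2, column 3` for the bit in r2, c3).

Recompute each row's even parity and compare to rp:
  r0: data parity 0, sent rp 0 → ok
  r1: data parity 0, sent rp 0 → ok
  r2: data parity 0, sent rp 1 → mismatch
  r3: data parity 0, sent rp 0 → ok
Recompute each column's even parity and compare to cp:
  c0: data parity 1, sent cp 1 → ok
  c1: data parity 1, sent cp 1 → ok
  c2: data parity 0, sent cp 0 → ok
  c3: data parity 1, sent cp 1 → ok
  c4: data parity 1, sent cp 0 → mismatch
Exactly one row (r2) and one column (c4) fail → the flipped bit is at their intersection.

row 2, column 4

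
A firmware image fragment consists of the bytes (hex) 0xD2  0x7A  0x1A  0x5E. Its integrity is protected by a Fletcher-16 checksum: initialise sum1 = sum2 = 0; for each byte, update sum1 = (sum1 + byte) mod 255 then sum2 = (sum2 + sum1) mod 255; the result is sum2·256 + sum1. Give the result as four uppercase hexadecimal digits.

Running sums (mod 255):
  after byte 0 (0xD2): sum1=210, sum2=210
  after byte 1 (0x7A): sum1=77, sum2=32
  after byte 2 (0x1A): sum1=103, sum2=135
  after byte 3 (0x5E): sum1=197, sum2=77
Checksum = sum2·256 + sum1 = 77·256 + 197 = 19909 = 0x4DC5.

4DC5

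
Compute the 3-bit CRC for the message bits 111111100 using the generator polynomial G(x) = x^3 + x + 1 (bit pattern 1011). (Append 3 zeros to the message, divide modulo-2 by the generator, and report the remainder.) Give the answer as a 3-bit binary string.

Append 3 zeros: 111111100000. Divide by 1011 (XOR where the leading bit is 1):
  pos 0: 1111 XOR 1011 = 0100
  pos 1: 1001 XOR 1011 = 0010
  pos 3: 1011 XOR 1011 = 0000
Remainder (last 3 bits) = 000. This is the CRC / FCS.

000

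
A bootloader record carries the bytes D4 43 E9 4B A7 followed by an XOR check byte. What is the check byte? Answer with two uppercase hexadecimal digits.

92

XOR the bytes together:
  start with 0xD4
  0xD4 ⊕ 0x43 = 0x97
  0x97 ⊕ 0xE9 = 0x7E
  0x7E ⊕ 0x4B = 0x35
  0x35 ⊕ 0xA7 = 0x92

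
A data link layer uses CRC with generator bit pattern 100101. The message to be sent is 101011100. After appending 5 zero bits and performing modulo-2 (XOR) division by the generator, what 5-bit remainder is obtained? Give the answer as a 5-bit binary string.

Append 5 zeros: 10101110000000. Divide by 100101 (XOR where the leading bit is 1):
  pos 0: 101011 XOR 100101 = 001110
  pos 2: 111010 XOR 100101 = 011111
  pos 3: 111110 XOR 100101 = 011011
  pos 4: 110110 XOR 100101 = 010011
  pos 5: 100110 XOR 100101 = 000011
Remainder (last 5 bits) = 11000. This is the CRC / FCS.

11000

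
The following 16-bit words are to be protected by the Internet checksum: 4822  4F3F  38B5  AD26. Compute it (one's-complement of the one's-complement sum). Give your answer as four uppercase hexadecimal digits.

One's-complement addition (fold any carry out of bit 15 back into bit 0):
  0x4822 + 0x4F3F = 0x09761
  0x9761 + 0x38B5 = 0x0D016
  0xD016 + 0xAD26 = 0x17D3C → wrap carry → 0x7D3D
One's-complement sum = 0x7D3D.
Checksum = ~0x7D3D & 0xFFFF = 0x82C2.

82C2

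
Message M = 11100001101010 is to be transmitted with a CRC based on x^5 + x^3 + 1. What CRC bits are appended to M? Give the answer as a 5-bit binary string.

Append 5 zeros: 1110000110101000000. Divide by 101001 (XOR where the leading bit is 1):
  pos 0: 111000 XOR 101001 = 010001
  pos 1: 100010 XOR 101001 = 001011
  pos 3: 101111 XOR 101001 = 000110
  pos 6: 110010 XOR 101001 = 011011
  pos 7: 110111 XOR 101001 = 011110
  pos 8: 111100 XOR 101001 = 010101
  pos 9: 101010 XOR 101001 = 000011
  pos 13: 110000 XOR 101001 = 011001
Remainder (last 5 bits) = 11001. This is the CRC / FCS.

11001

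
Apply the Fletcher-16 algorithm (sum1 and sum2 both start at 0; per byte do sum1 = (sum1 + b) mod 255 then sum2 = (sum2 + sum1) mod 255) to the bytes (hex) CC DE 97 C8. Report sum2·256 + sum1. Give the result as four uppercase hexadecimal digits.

C70C

Running sums (mod 255):
  after byte 0 (CC): sum1=204, sum2=204
  after byte 1 (DE): sum1=171, sum2=120
  after byte 2 (97): sum1=67, sum2=187
  after byte 3 (C8): sum1=12, sum2=199
Checksum = sum2·256 + sum1 = 199·256 + 12 = 50956 = 0xC70C.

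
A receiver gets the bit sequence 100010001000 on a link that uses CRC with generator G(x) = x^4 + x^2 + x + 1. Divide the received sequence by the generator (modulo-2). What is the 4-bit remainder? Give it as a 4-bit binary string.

Modulo-2 division of 100010001000 by 10111:
  pos 0: 10001 XOR 10111 = 00110
  pos 2: 11000 XOR 10111 = 01111
  pos 3: 11110 XOR 10111 = 01001
  pos 4: 10011 XOR 10111 = 00100
  pos 6: 10000 XOR 10111 = 00111
Remainder = 1110 (nonzero — an error is detected).

1110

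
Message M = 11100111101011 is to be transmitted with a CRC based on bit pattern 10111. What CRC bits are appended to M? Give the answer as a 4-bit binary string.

0011

Append 4 zeros: 111001111010110000. Divide by 10111 (XOR where the leading bit is 1):
  pos 0: 11100 XOR 10111 = 01011
  pos 1: 10111 XOR 10111 = 00000
  pos 6: 11101 XOR 10111 = 01010
  pos 7: 10100 XOR 10111 = 00011
  pos 10: 11110 XOR 10111 = 01001
  pos 11: 10010 XOR 10111 = 00101
  pos 13: 10100 XOR 10111 = 00011
Remainder (last 4 bits) = 0011. This is the CRC / FCS.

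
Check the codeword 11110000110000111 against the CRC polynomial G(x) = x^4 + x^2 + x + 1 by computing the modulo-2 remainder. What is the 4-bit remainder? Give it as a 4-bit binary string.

Modulo-2 division of 11110000110000111 by 10111:
  pos 0: 11110 XOR 10111 = 01001
  pos 1: 10010 XOR 10111 = 00101
  pos 3: 10100 XOR 10111 = 00011
  pos 6: 11110 XOR 10111 = 01001
  pos 7: 10010 XOR 10111 = 00101
  pos 9: 10100 XOR 10111 = 00011
  pos 12: 11111 XOR 10111 = 01000
Remainder = 1000 (nonzero — an error is detected).

1000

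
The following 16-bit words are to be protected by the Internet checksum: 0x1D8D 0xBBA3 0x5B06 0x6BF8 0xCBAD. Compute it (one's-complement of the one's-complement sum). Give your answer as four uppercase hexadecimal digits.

9422

One's-complement addition (fold any carry out of bit 15 back into bit 0):
  0x1D8D + 0xBBA3 = 0x0D930
  0xD930 + 0x5B06 = 0x13436 → wrap carry → 0x3437
  0x3437 + 0x6BF8 = 0x0A02F
  0xA02F + 0xCBAD = 0x16BDC → wrap carry → 0x6BDD
One's-complement sum = 0x6BDD.
Checksum = ~0x6BDD & 0xFFFF = 0x9422.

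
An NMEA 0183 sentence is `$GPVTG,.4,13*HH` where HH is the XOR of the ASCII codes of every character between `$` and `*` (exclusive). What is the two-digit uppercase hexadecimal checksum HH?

XOR the ASCII codes of the payload characters:
  'G' = 0x47 → acc = 0x47
  'P' = 0x50 → acc = 0x17
  'V' = 0x56 → acc = 0x41
  'T' = 0x54 → acc = 0x15
  'G' = 0x47 → acc = 0x52
  ',' = 0x2C → acc = 0x7E
  '.' = 0x2E → acc = 0x50
  '4' = 0x34 → acc = 0x64
  ',' = 0x2C → acc = 0x48
  '1' = 0x31 → acc = 0x79
  '3' = 0x33 → acc = 0x4A
Checksum = 0x4A.

4A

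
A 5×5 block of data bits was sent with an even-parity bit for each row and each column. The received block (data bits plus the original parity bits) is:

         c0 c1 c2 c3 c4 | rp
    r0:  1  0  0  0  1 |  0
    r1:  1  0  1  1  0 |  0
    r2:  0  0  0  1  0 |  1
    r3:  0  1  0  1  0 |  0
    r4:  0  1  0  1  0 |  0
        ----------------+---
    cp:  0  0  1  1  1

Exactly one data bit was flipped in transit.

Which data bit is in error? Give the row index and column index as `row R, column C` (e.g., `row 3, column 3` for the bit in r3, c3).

row 1, column 3

Recompute each row's even parity and compare to rp:
  r0: data parity 0, sent rp 0 → ok
  r1: data parity 1, sent rp 0 → mismatch
  r2: data parity 1, sent rp 1 → ok
  r3: data parity 0, sent rp 0 → ok
  r4: data parity 0, sent rp 0 → ok
Recompute each column's even parity and compare to cp:
  c0: data parity 0, sent cp 0 → ok
  c1: data parity 0, sent cp 0 → ok
  c2: data parity 1, sent cp 1 → ok
  c3: data parity 0, sent cp 1 → mismatch
  c4: data parity 1, sent cp 1 → ok
Exactly one row (r1) and one column (c3) fail → the flipped bit is at their intersection.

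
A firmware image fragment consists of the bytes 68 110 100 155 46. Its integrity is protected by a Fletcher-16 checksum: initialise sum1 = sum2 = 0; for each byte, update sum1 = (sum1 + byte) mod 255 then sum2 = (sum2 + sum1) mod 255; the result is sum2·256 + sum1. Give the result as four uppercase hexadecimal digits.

Running sums (mod 255):
  after byte 0 (68): sum1=68, sum2=68
  after byte 1 (110): sum1=178, sum2=246
  after byte 2 (100): sum1=23, sum2=14
  after byte 3 (155): sum1=178, sum2=192
  after byte 4 (46): sum1=224, sum2=161
Checksum = sum2·256 + sum1 = 161·256 + 224 = 41440 = 0xA1E0.

A1E0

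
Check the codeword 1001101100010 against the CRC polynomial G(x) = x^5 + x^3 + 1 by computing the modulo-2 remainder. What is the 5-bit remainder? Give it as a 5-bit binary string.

00000

Modulo-2 division of 1001101100010 by 101001:
  pos 0: 100110 XOR 101001 = 001111
  pos 2: 111111 XOR 101001 = 010110
  pos 3: 101100 XOR 101001 = 000101
  pos 6: 101001 XOR 101001 = 000000
Remainder = 00000 (zero — the frame passes the CRC check).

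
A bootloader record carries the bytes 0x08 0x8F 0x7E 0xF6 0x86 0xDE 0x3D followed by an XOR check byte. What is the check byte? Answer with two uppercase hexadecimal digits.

XOR the bytes together:
  start with 0x08
  0x08 ⊕ 0x8F = 0x87
  0x87 ⊕ 0x7E = 0xF9
  0xF9 ⊕ 0xF6 = 0x0F
  0x0F ⊕ 0x86 = 0x89
  0x89 ⊕ 0xDE = 0x57
  0x57 ⊕ 0x3D = 0x6A

6A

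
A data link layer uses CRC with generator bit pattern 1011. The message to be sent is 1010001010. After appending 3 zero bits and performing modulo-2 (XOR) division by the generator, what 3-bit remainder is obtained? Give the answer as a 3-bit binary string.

Append 3 zeros: 1010001010000. Divide by 1011 (XOR where the leading bit is 1):
  pos 0: 1010 XOR 1011 = 0001
  pos 3: 1001 XOR 1011 = 0010
  pos 5: 1001 XOR 1011 = 0010
  pos 7: 1000 XOR 1011 = 0011
  pos 9: 1100 XOR 1011 = 0111
Remainder (last 3 bits) = 111. This is the CRC / FCS.

111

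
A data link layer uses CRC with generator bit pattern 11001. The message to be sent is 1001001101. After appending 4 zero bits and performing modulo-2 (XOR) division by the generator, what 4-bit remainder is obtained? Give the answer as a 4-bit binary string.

Append 4 zeros: 10010011010000. Divide by 11001 (XOR where the leading bit is 1):
  pos 0: 10010 XOR 11001 = 01011
  pos 1: 10110 XOR 11001 = 01111
  pos 2: 11111 XOR 11001 = 00110
  pos 4: 11010 XOR 11001 = 00011
  pos 7: 11100 XOR 11001 = 00101
  pos 9: 10100 XOR 11001 = 01101
Remainder (last 4 bits) = 1101. This is the CRC / FCS.

1101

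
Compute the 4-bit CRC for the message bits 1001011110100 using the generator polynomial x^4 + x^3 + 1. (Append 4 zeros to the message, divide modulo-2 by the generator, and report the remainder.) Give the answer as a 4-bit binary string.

Append 4 zeros: 10010111101000000. Divide by 11001 (XOR where the leading bit is 1):
  pos 0: 10010 XOR 11001 = 01011
  pos 1: 10111 XOR 11001 = 01110
  pos 2: 11101 XOR 11001 = 00100
  pos 4: 10011 XOR 11001 = 01010
  pos 5: 10100 XOR 11001 = 01101
  pos 6: 11011 XOR 11001 = 00010
  pos 9: 10000 XOR 11001 = 01001
  pos 10: 10010 XOR 11001 = 01011
  pos 11: 10110 XOR 11001 = 01111
  pos 12: 11110 XOR 11001 = 00111
Remainder (last 4 bits) = 0111. This is the CRC / FCS.

0111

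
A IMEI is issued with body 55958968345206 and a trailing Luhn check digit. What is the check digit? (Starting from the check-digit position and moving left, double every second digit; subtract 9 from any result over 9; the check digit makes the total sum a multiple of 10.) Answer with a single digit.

1

Partial digits right→left: 6 0 2 5 4 3 8 6 9 8 5 9 5 5
Double every second digit counting from the check-digit position (so the 1st, 3rd, 5th, ... of the partial from the right).
  doubled (with −9 where >9): 3 4 8 7 9 1 1 → sum 33
  kept as-is: 0 5 3 6 8 9 5 → sum 36
Total = 33 + 36 = 69.
Check digit = (10 − (69 mod 10)) mod 10 = 1.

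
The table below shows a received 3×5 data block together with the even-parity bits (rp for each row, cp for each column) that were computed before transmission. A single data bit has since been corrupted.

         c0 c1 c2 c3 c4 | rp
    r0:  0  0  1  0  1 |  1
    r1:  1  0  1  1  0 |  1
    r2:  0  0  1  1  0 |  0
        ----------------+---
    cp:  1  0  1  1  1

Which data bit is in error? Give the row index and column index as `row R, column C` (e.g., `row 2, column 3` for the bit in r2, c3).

row 0, column 3

Recompute each row's even parity and compare to rp:
  r0: data parity 0, sent rp 1 → mismatch
  r1: data parity 1, sent rp 1 → ok
  r2: data parity 0, sent rp 0 → ok
Recompute each column's even parity and compare to cp:
  c0: data parity 1, sent cp 1 → ok
  c1: data parity 0, sent cp 0 → ok
  c2: data parity 1, sent cp 1 → ok
  c3: data parity 0, sent cp 1 → mismatch
  c4: data parity 1, sent cp 1 → ok
Exactly one row (r0) and one column (c3) fail → the flipped bit is at their intersection.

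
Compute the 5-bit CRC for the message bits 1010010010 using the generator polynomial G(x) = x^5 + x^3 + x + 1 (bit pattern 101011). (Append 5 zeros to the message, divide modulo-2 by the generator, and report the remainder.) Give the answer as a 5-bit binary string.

00101

Append 5 zeros: 101001001000000. Divide by 101011 (XOR where the leading bit is 1):
  pos 0: 101001 XOR 101011 = 000010
  pos 4: 100010 XOR 101011 = 001001
  pos 6: 100100 XOR 101011 = 001111
  pos 8: 111100 XOR 101011 = 010111
  pos 9: 101110 XOR 101011 = 000101
Remainder (last 5 bits) = 00101. This is the CRC / FCS.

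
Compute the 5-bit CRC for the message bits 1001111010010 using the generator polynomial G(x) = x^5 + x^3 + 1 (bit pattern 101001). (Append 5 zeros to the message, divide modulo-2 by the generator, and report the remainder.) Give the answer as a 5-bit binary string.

Append 5 zeros: 100111101001000000. Divide by 101001 (XOR where the leading bit is 1):
  pos 0: 100111 XOR 101001 = 001110
  pos 2: 111010 XOR 101001 = 010011
  pos 3: 100111 XOR 101001 = 001110
  pos 5: 111000 XOR 101001 = 010001
  pos 6: 100011 XOR 101001 = 001010
  pos 8: 101000 XOR 101001 = 000001
Remainder (last 5 bits) = 10000. This is the CRC / FCS.

10000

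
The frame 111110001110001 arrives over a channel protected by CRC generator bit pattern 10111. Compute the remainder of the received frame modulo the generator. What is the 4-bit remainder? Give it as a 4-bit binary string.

1000

Modulo-2 division of 111110001110001 by 10111:
  pos 0: 11111 XOR 10111 = 01000
  pos 1: 10000 XOR 10111 = 00111
  pos 3: 11100 XOR 10111 = 01011
  pos 4: 10111 XOR 10111 = 00000
  pos 9: 11000 XOR 10111 = 01111
  pos 10: 11111 XOR 10111 = 01000
Remainder = 1000 (nonzero — an error is detected).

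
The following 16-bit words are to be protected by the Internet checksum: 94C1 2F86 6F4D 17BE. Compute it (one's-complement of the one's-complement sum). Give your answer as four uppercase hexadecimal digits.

B4AC

One's-complement addition (fold any carry out of bit 15 back into bit 0):
  0x94C1 + 0x2F86 = 0x0C447
  0xC447 + 0x6F4D = 0x13394 → wrap carry → 0x3395
  0x3395 + 0x17BE = 0x04B53
One's-complement sum = 0x4B53.
Checksum = ~0x4B53 & 0xFFFF = 0xB4AC.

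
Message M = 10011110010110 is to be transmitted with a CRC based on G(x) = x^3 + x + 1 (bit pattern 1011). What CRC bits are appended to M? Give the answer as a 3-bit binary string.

011

Append 3 zeros: 10011110010110000. Divide by 1011 (XOR where the leading bit is 1):
  pos 0: 1001 XOR 1011 = 0010
  pos 2: 1011 XOR 1011 = 0000
  pos 6: 1001 XOR 1011 = 0010
  pos 8: 1001 XOR 1011 = 0010
  pos 10: 1010 XOR 1011 = 0001
  pos 13: 1000 XOR 1011 = 0011
Remainder (last 3 bits) = 011. This is the CRC / FCS.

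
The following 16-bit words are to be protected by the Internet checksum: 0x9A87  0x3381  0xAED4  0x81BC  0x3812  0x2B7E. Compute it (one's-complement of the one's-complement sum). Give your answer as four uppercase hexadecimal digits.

9DD5

One's-complement addition (fold any carry out of bit 15 back into bit 0):
  0x9A87 + 0x3381 = 0x0CE08
  0xCE08 + 0xAED4 = 0x17CDC → wrap carry → 0x7CDD
  0x7CDD + 0x81BC = 0x0FE99
  0xFE99 + 0x3812 = 0x136AB → wrap carry → 0x36AC
  0x36AC + 0x2B7E = 0x0622A
One's-complement sum = 0x622A.
Checksum = ~0x622A & 0xFFFF = 0x9DD5.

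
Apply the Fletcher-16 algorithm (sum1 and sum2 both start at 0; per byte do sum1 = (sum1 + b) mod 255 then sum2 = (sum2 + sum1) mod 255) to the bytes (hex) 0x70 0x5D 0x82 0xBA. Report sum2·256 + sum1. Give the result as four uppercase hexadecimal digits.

Running sums (mod 255):
  after byte 0 (0x70): sum1=112, sum2=112
  after byte 1 (0x5D): sum1=205, sum2=62
  after byte 2 (0x82): sum1=80, sum2=142
  after byte 3 (0xBA): sum1=11, sum2=153
Checksum = sum2·256 + sum1 = 153·256 + 11 = 39179 = 0x990B.

990B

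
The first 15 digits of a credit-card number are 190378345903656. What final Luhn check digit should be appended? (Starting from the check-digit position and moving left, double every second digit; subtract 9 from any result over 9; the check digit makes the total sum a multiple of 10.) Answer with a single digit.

9

Partial digits right→left: 6 5 6 3 0 9 5 4 3 8 7 3 0 9 1
Double every second digit counting from the check-digit position (so the 1st, 3rd, 5th, ... of the partial from the right).
  doubled (with −9 where >9): 3 3 0 1 6 5 0 2 → sum 20
  kept as-is: 5 3 9 4 8 3 9 → sum 41
Total = 20 + 41 = 61.
Check digit = (10 − (61 mod 10)) mod 10 = 9.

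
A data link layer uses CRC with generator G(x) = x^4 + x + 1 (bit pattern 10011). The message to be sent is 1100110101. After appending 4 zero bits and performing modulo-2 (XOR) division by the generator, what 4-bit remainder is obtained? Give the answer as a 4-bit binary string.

0010

Append 4 zeros: 11001101010000. Divide by 10011 (XOR where the leading bit is 1):
  pos 0: 11001 XOR 10011 = 01010
  pos 1: 10101 XOR 10011 = 00110
  pos 3: 11001 XOR 10011 = 01010
  pos 4: 10100 XOR 10011 = 00111
  pos 6: 11110 XOR 10011 = 01101
  pos 7: 11010 XOR 10011 = 01001
  pos 8: 10010 XOR 10011 = 00001
Remainder (last 4 bits) = 0010. This is the CRC / FCS.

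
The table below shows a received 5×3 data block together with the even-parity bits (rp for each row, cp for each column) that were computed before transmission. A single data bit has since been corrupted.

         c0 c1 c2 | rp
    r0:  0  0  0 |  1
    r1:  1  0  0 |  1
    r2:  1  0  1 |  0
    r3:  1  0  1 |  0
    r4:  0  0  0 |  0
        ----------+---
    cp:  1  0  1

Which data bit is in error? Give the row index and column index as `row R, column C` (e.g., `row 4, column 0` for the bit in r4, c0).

Recompute each row's even parity and compare to rp:
  r0: data parity 0, sent rp 1 → mismatch
  r1: data parity 1, sent rp 1 → ok
  r2: data parity 0, sent rp 0 → ok
  r3: data parity 0, sent rp 0 → ok
  r4: data parity 0, sent rp 0 → ok
Recompute each column's even parity and compare to cp:
  c0: data parity 1, sent cp 1 → ok
  c1: data parity 0, sent cp 0 → ok
  c2: data parity 0, sent cp 1 → mismatch
Exactly one row (r0) and one column (c2) fail → the flipped bit is at their intersection.

row 0, column 2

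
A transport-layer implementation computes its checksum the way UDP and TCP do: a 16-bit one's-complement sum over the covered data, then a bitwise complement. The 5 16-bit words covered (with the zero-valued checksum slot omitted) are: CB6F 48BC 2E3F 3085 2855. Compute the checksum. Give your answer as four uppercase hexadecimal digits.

64BA

One's-complement addition (fold any carry out of bit 15 back into bit 0):
  0xCB6F + 0x48BC = 0x1142B → wrap carry → 0x142C
  0x142C + 0x2E3F = 0x0426B
  0x426B + 0x3085 = 0x072F0
  0x72F0 + 0x2855 = 0x09B45
One's-complement sum = 0x9B45.
Checksum = ~0x9B45 & 0xFFFF = 0x64BA.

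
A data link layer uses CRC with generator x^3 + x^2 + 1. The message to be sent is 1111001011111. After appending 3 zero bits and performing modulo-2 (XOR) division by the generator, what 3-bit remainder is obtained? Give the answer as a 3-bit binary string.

Append 3 zeros: 1111001011111000. Divide by 1101 (XOR where the leading bit is 1):
  pos 0: 1111 XOR 1101 = 0010
  pos 2: 1000 XOR 1101 = 0101
  pos 3: 1011 XOR 1101 = 0110
  pos 4: 1100 XOR 1101 = 0001
  pos 7: 1111 XOR 1101 = 0010
  pos 9: 1011 XOR 1101 = 0110
  pos 10: 1100 XOR 1101 = 0001
Remainder (last 3 bits) = 100. This is the CRC / FCS.

100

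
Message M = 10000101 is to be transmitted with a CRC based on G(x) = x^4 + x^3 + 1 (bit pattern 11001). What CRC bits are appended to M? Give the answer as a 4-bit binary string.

1011

Append 4 zeros: 100001010000. Divide by 11001 (XOR where the leading bit is 1):
  pos 0: 10000 XOR 11001 = 01001
  pos 1: 10011 XOR 11001 = 01010
  pos 2: 10100 XOR 11001 = 01101
  pos 3: 11011 XOR 11001 = 00010
  pos 6: 10000 XOR 11001 = 01001
  pos 7: 10010 XOR 11001 = 01011
Remainder (last 4 bits) = 1011. This is the CRC / FCS.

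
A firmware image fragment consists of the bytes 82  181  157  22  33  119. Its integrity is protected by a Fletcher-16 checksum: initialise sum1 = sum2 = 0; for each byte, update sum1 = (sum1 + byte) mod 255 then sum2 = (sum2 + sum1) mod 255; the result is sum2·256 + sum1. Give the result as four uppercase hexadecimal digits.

EC54

Running sums (mod 255):
  after byte 0 (82): sum1=82, sum2=82
  after byte 1 (181): sum1=8, sum2=90
  after byte 2 (157): sum1=165, sum2=0
  after byte 3 (22): sum1=187, sum2=187
  after byte 4 (33): sum1=220, sum2=152
  after byte 5 (119): sum1=84, sum2=236
Checksum = sum2·256 + sum1 = 236·256 + 84 = 60500 = 0xEC54.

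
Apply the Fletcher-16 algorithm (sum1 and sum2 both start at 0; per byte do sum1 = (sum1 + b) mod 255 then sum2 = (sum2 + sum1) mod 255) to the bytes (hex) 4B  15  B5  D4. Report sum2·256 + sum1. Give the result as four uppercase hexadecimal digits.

Running sums (mod 255):
  after byte 0 (4B): sum1=75, sum2=75
  after byte 1 (15): sum1=96, sum2=171
  after byte 2 (B5): sum1=22, sum2=193
  after byte 3 (D4): sum1=234, sum2=172
Checksum = sum2·256 + sum1 = 172·256 + 234 = 44266 = 0xACEA.

ACEA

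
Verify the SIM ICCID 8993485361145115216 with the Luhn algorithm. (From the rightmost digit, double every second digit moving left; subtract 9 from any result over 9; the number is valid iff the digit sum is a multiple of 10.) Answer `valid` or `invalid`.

From the right, keep odd positions and double even positions (subtract 9 from any doubled value over 9):
  doubled (positions 2,4,...): 2 1 2 8 2 6 7 6 9 → sum 43
  kept (positions 1,3,...): 6 2 1 5 1 6 5 4 9 8 → sum 47
Total = 90.
90 mod 10 = 0, so the number is valid.

valid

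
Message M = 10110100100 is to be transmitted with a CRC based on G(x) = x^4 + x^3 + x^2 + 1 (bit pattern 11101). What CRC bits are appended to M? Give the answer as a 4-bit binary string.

Append 4 zeros: 101101001000000. Divide by 11101 (XOR where the leading bit is 1):
  pos 0: 10110 XOR 11101 = 01011
  pos 1: 10111 XOR 11101 = 01010
  pos 2: 10100 XOR 11101 = 01001
  pos 3: 10010 XOR 11101 = 01111
  pos 4: 11111 XOR 11101 = 00010
  pos 7: 10000 XOR 11101 = 01101
  pos 8: 11010 XOR 11101 = 00111
  pos 10: 11100 XOR 11101 = 00001
Remainder (last 4 bits) = 0001. This is the CRC / FCS.

0001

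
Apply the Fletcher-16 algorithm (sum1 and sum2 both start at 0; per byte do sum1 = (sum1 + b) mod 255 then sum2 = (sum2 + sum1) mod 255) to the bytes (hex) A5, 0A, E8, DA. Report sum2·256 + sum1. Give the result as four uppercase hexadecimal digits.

6173

Running sums (mod 255):
  after byte 0 (A5): sum1=165, sum2=165
  after byte 1 (0A): sum1=175, sum2=85
  after byte 2 (E8): sum1=152, sum2=237
  after byte 3 (DA): sum1=115, sum2=97
Checksum = sum2·256 + sum1 = 97·256 + 115 = 24947 = 0x6173.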